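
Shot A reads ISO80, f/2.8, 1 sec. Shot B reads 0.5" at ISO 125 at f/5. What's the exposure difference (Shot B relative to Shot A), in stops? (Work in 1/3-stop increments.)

Aperture: f/2.8 → f/3.2 → f/3.5 → f/4 → f/4.5 → f/5 — 1 2/3 stops stopped down (darker).
Shutter speed: 1 → 0.8 → 0.6 → 0.5 — 1 stop faster (darker).
ISO: 80 → 100 → 125 — 2/3 stop higher (brighter).
Net: −1 2/3 −1 +2/3 = −2 stops.

2 stops darker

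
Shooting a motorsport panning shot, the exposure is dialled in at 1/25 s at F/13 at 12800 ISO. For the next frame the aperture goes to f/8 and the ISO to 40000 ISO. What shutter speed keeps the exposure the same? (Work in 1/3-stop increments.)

Aperture: f/13 → f/11 → f/10 → f/9 → f/8 — 1 1/3 stops opened up (brighter).
ISO: 12800 → 16000 → 20000 → 25600 → 32000 → 40000 — 1 2/3 stops higher (brighter).
Net change so far: 3 stops brighter. Offset with the shutter speed: 1/25 → 1/30 → 1/40 → 1/50 → 1/60 → 1/80 → 1/100 → 1/125 → 1/160 → 1/200.

1/200s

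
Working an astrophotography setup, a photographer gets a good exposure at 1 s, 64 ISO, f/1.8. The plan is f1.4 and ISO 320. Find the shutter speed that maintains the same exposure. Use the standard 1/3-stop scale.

Aperture: f/1.8 → f/1.6 → f/1.4 — 2/3 stop larger aperture (brighter).
ISO: 64 → 80 → 100 → 125 → 160 → 200 → 250 → 320 — 2 1/3 stops higher (brighter).
Net change so far: 3 stops brighter. Offset with the shutter speed: 1 → 0.8 → 0.6 → 0.5 → 0.4 → 0.3 → 1/4 → 1/5 → 1/6 → 1/8.

1/8s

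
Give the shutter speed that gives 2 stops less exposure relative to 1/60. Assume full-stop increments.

1/250s

Shutter speed: 1/60 → 1/125 → 1/250 — 2 stops faster (darker).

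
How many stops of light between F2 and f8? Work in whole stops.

4 stops

f/2 → f/2.8 → f/4 → f/5.6 → f/8 — count the steps: 4 stops.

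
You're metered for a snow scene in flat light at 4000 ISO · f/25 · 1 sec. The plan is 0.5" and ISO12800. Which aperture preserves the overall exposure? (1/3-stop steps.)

f/32

Shutter speed: 1 → 0.8 → 0.6 → 0.5 — 1 stop shorter (darker).
ISO: 4000 → 5000 → 6400 → 8000 → 10000 → 12800 — 1 2/3 stops higher (brighter).
Net change so far: 2/3 stop brighter. Offset with the aperture: f/25 → f/29 → f/32.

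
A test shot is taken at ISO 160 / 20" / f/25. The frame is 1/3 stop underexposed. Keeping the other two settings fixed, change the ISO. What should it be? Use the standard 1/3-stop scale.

Underexposed by 1/3 stop → need 1/3 stop brighter.
ISO: 160 → 200.

ISO 200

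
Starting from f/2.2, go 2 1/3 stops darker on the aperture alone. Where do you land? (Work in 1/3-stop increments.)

f/5

Aperture: f/2.2 → f/2.5 → f/2.8 → f/3.2 → f/3.5 → f/4 → f/4.5 → f/5 — 2 1/3 stops stopped down (darker).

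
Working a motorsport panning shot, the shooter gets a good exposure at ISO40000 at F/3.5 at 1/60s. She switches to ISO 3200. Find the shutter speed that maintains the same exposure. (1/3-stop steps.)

ISO: 40000 → 32000 → 25600 → 20000 → 16000 → 12800 → 10000 → 8000 → 6400 → 5000 → 4000 → 3200 — 3 2/3 stops lower (darker).
Need 3 2/3 stops brighter from the shutter speed: 1/60 → 1/50 → 1/40 → 1/30 → 1/25 → 1/20 → 1/15 → 1/13 → 1/10 → 1/8 → 1/6 → 1/5.

1/5s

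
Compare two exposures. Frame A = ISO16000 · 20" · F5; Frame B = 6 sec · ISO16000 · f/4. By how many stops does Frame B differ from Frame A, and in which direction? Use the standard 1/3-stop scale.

1 stop darker

Aperture: f/5 → f/4.5 → f/4 — 2/3 stop opened up (brighter).
Shutter speed: 20 → 15 → 13 → 10 → 8 → 6 — 1 2/3 stops faster (darker).
ISO: unchanged.
Net: +2/3 −1 2/3 = −1 stop.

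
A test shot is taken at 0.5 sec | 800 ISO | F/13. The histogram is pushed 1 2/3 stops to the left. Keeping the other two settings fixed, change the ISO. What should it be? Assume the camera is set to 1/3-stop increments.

Underexposed by 1 2/3 stops → need 1 2/3 stops brighter.
ISO: 800 → 1000 → 1250 → 1600 → 2000 → 2500.

ISO 2500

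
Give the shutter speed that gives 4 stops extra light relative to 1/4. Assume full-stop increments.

4 s

Shutter speed: 1/4 → 1/2 → 1 → 2 → 4 — 4 stops longer (brighter).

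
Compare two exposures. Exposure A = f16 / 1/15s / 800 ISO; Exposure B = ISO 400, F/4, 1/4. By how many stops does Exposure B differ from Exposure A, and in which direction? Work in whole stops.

Aperture: f/16 → f/11 → f/8 → f/5.6 → f/4 — 4 stops opened up (brighter).
Shutter speed: 1/15 → 1/8 → 1/4 — 2 stops slower (brighter).
ISO: 800 → 400 — 1 stop dropped (darker).
Net: +4 +2 −1 = +5 stops.

5 stops brighter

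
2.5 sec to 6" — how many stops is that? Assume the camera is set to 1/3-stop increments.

2.5 → 3.2 → 4 → 5 → 6 — count the steps: 4 third-stops = 1 1/3 stops.

1 1/3 stops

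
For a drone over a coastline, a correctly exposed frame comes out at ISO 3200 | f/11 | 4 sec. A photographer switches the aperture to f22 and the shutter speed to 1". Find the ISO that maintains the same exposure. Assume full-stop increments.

Aperture: f/11 → f/16 → f/22 — 2 stops smaller aperture (darker).
Shutter speed: 4 → 2 → 1 — 2 stops faster (darker).
Net change so far: 4 stops darker. Offset with the ISO: 3200 → 6400 → 12800 → 25600 → 51200.

ISO 51200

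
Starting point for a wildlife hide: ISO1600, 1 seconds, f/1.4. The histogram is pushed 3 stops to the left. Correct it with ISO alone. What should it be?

Underexposed by 3 stops → need 3 stops brighter.
ISO: 1600 → 3200 → 6400 → 12800.

ISO 12800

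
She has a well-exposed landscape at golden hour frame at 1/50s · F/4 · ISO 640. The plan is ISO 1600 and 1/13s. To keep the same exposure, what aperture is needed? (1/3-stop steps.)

f/13

ISO: 640 → 800 → 1000 → 1250 → 1600 — 1 1/3 stops raised (brighter).
Shutter speed: 1/50 → 1/40 → 1/30 → 1/25 → 1/20 → 1/15 → 1/13 — 2 stops longer (brighter).
Net change so far: 3 1/3 stops brighter. Offset with the aperture: f/4 → f/4.5 → f/5 → f/5.6 → f/6.3 → f/7.1 → f/8 → f/9 → f/10 → f/11 → f/13.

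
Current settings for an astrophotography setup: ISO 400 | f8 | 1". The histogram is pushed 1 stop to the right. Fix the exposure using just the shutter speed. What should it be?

Overexposed by 1 stop → need 1 stop darker.
Shutter speed: 1 → 1/2.

1/2s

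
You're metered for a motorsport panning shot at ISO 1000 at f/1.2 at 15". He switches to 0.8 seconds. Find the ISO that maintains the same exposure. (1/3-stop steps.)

Shutter speed: 15 → 13 → 10 → 8 → 6 → 5 → 4 → 3.2 → 2.5 → 2 → 1.6 → 1.3 → 1 → 0.8 — 4 1/3 stops faster (darker).
Need 4 1/3 stops brighter from the ISO: 1000 → 1250 → 1600 → 2000 → 2500 → 3200 → 4000 → 5000 → 6400 → 8000 → 10000 → 12800 → 16000 → 20000.

ISO 20000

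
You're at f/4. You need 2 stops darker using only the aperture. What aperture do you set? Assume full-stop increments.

f/8

Aperture: f/4 → f/5.6 → f/8 — 2 stops stopped down (darker).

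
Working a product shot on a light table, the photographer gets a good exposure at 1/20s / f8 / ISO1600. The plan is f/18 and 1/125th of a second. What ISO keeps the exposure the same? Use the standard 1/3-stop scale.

ISO 51200

Aperture: f/8 → f/9 → f/10 → f/11 → f/13 → f/14 → f/16 → f/18 — 2 1/3 stops stopped down (darker).
Shutter speed: 1/20 → 1/25 → 1/30 → 1/40 → 1/50 → 1/60 → 1/80 → 1/100 → 1/125 — 2 2/3 stops shorter (darker).
Net change so far: 5 stops darker. Offset with the ISO: 1600 → 2000 → 2500 → 3200 → 4000 → 5000 → 6400 → 8000 → 10000 → 12800 → 16000 → 20000 → 25600 → 32000 → 40000 → 51200.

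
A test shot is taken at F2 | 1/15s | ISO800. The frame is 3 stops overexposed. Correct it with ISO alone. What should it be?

ISO 100

Overexposed by 3 stops → need 3 stops darker.
ISO: 800 → 400 → 200 → 100.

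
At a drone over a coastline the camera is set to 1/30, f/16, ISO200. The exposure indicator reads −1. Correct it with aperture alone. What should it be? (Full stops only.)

f/11

Underexposed by 1 stop → need 1 stop brighter.
Aperture: f/16 → f/11.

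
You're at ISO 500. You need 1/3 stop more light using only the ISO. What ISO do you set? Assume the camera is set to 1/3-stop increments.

ISO: 500 → 640 — 1/3 stop raised (brighter).

ISO 640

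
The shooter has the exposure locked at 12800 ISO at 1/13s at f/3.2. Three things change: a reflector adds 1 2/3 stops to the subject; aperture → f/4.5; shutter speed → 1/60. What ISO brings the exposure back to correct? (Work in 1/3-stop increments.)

ISO 40000

Scene light: 1 2/3 stops brighter.
Aperture: f/3.2 → f/3.5 → f/4 → f/4.5 — 1 stop narrower (darker).
Shutter speed: 1/13 → 1/15 → 1/20 → 1/25 → 1/30 → 1/40 → 1/50 → 1/60 — 2 1/3 stops faster (darker).
Net so far: 1 2/3 stops darker. ISO: 12800 → 16000 → 20000 → 25600 → 32000 → 40000.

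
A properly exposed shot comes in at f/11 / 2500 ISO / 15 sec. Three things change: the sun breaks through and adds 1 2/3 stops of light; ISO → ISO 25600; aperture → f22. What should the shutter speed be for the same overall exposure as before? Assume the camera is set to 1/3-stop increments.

Scene light: 1 2/3 stops brighter.
ISO: 2500 → 3200 → 4000 → 5000 → 6400 → 8000 → 10000 → 12800 → 16000 → 20000 → 25600 — 3 1/3 stops higher (brighter).
Aperture: f/11 → f/13 → f/14 → f/16 → f/18 → f/20 → f/22 — 2 stops stopped down (darker).
Net so far: 3 stops brighter. Shutter speed: 15 → 13 → 10 → 8 → 6 → 5 → 4 → 3.2 → 2.5 → 2.

2 s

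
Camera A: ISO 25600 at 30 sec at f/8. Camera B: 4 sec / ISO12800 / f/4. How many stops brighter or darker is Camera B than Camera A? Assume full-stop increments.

2 stops darker

Aperture: f/8 → f/5.6 → f/4 — 2 stops opened up (brighter).
Shutter speed: 30 → 15 → 8 → 4 — 3 stops faster (darker).
ISO: 25600 → 12800 — 1 stop lower (darker).
Net: +2 −3 −1 = −2 stops.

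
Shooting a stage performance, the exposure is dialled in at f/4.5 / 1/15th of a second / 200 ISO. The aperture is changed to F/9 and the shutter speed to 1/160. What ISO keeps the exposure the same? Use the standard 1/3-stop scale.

ISO 8000

Aperture: f/4.5 → f/5 → f/5.6 → f/6.3 → f/7.1 → f/8 → f/9 — 2 stops smaller aperture (darker).
Shutter speed: 1/15 → 1/20 → 1/25 → 1/30 → 1/40 → 1/50 → 1/60 → 1/80 → 1/100 → 1/125 → 1/160 — 3 1/3 stops shorter (darker).
Net change so far: 5 1/3 stops darker. Offset with the ISO: 200 → 250 → 320 → 400 → 500 → 640 → 800 → 1000 → 1250 → 1600 → 2000 → 2500 → 3200 → 4000 → 5000 → 6400 → 8000.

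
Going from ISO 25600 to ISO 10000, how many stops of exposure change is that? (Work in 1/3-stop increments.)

25600 → 20000 → 16000 → 12800 → 10000 — count the steps: 4 third-stops = 1 1/3 stops.

1 1/3 stops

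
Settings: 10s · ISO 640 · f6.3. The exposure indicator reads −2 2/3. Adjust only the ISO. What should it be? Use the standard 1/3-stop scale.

ISO 4000

Underexposed by 2 2/3 stops → need 2 2/3 stops brighter.
ISO: 640 → 800 → 1000 → 1250 → 1600 → 2000 → 2500 → 3200 → 4000.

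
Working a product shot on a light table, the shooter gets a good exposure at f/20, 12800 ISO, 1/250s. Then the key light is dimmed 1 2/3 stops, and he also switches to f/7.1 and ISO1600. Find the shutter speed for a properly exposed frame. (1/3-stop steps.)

1/80s

Scene light: 1 2/3 stops darker.
Aperture: f/20 → f/18 → f/16 → f/14 → f/13 → f/11 → f/10 → f/9 → f/8 → f/7.1 — 3 stops wider (brighter).
ISO: 12800 → 10000 → 8000 → 6400 → 5000 → 4000 → 3200 → 2500 → 2000 → 1600 — 3 stops lower (darker).
Net so far: 1 2/3 stops darker. Shutter speed: 1/250 → 1/200 → 1/160 → 1/125 → 1/100 → 1/80.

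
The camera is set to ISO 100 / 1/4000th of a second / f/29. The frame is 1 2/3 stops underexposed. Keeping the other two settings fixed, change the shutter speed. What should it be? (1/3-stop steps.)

Underexposed by 1 2/3 stops → need 1 2/3 stops brighter.
Shutter speed: 1/4000 → 1/3200 → 1/2500 → 1/2000 → 1/1600 → 1/1250.

1/1250s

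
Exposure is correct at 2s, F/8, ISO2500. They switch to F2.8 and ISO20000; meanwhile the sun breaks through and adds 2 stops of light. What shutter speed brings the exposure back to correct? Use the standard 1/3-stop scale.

Scene light: 2 stops brighter.
Aperture: f/8 → f/7.1 → f/6.3 → f/5.6 → f/5 → f/4.5 → f/4 → f/3.5 → f/3.2 → f/2.8 — 3 stops opened up (brighter).
ISO: 2500 → 3200 → 4000 → 5000 → 6400 → 8000 → 10000 → 12800 → 16000 → 20000 — 3 stops higher (brighter).
Net so far: 8 stops brighter. Shutter speed: 2 → 1.6 → 1.3 → 1 → 0.8 → 0.6 → 0.5 → 0.4 → 0.3 → 1/4 → 1/5 → 1/6 → 1/8 → 1/10 → 1/13 → 1/15 → 1/20 → 1/25 → 1/30 → 1/40 → 1/50 → 1/60 → 1/80 → 1/100 → 1/125.

1/125s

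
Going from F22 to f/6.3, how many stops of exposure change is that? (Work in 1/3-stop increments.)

f/22 → f/20 → f/18 → f/16 → f/14 → f/13 → f/11 → f/10 → f/9 → f/8 → f/7.1 → f/6.3 — count the steps: 11 third-stops = 3 2/3 stops.

3 2/3 stops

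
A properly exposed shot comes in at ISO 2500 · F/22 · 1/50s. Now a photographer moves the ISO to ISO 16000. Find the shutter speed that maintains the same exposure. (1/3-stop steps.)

ISO: 2500 → 3200 → 4000 → 5000 → 6400 → 8000 → 10000 → 12800 → 16000 — 2 2/3 stops raised (brighter).
Need 2 2/3 stops darker from the shutter speed: 1/50 → 1/60 → 1/80 → 1/100 → 1/125 → 1/160 → 1/200 → 1/250 → 1/320.

1/320s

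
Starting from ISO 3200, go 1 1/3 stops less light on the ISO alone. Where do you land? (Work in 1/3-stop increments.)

ISO 1250

ISO: 3200 → 2500 → 2000 → 1600 → 1250 — 1 1/3 stops dropped (darker).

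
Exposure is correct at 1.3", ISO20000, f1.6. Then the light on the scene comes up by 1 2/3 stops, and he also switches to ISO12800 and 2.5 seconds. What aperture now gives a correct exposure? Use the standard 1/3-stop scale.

Scene light: 1 2/3 stops brighter.
ISO: 20000 → 16000 → 12800 — 2/3 stop dropped (darker).
Shutter speed: 1.3 → 1.6 → 2 → 2.5 — 1 stop slower (brighter).
Net so far: 2 stops brighter. Aperture: f/1.6 → f/1.8 → f/2 → f/2.2 → f/2.5 → f/2.8 → f/3.2.

f/3.2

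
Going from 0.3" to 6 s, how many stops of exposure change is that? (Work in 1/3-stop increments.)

4 1/3 stops

0.3 → 0.4 → 0.5 → 0.6 → 0.8 → 1 → 1.3 → 1.6 → 2 → 2.5 → 3.2 → 4 → 5 → 6 — count the steps: 13 third-stops = 4 1/3 stops.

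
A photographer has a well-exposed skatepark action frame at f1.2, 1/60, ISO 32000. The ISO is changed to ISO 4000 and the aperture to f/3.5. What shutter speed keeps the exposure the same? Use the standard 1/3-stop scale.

1 s

ISO: 32000 → 25600 → 20000 → 16000 → 12800 → 10000 → 8000 → 6400 → 5000 → 4000 — 3 stops lower (darker).
Aperture: f/1.2 → f/1.4 → f/1.6 → f/1.8 → f/2 → f/2.2 → f/2.5 → f/2.8 → f/3.2 → f/3.5 — 3 stops smaller aperture (darker).
Net change so far: 6 stops darker. Offset with the shutter speed: 1/60 → 1/50 → 1/40 → 1/30 → 1/25 → 1/20 → 1/15 → 1/13 → 1/10 → 1/8 → 1/6 → 1/5 → 1/4 → 0.3 → 0.4 → 0.5 → 0.6 → 0.8 → 1.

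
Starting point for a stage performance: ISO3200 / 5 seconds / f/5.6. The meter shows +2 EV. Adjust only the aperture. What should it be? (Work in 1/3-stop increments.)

f/11

Overexposed by 2 stops → need 2 stops darker.
Aperture: f/5.6 → f/6.3 → f/7.1 → f/8 → f/9 → f/10 → f/11.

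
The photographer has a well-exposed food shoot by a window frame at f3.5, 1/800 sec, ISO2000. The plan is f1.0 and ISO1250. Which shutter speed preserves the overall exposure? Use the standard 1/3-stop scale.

1/6400s

Aperture: f/3.5 → f/3.2 → f/2.8 → f/2.5 → f/2.2 → f/2 → f/1.8 → f/1.6 → f/1.4 → f/1.2 → f/1.1 → f/1.0 — 3 2/3 stops wider (brighter).
ISO: 2000 → 1600 → 1250 — 2/3 stop dropped (darker).
Net change so far: 3 stops brighter. Offset with the shutter speed: 1/800 → 1/1000 → 1/1250 → 1/1600 → 1/2000 → 1/2500 → 1/3200 → 1/4000 → 1/5000 → 1/6400.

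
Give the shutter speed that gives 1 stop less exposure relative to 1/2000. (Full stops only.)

1/4000s

Shutter speed: 1/2000 → 1/4000 — 1 stop shorter (darker).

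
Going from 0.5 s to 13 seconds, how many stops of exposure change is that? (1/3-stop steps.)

0.5 → 0.6 → 0.8 → 1 → 1.3 → 1.6 → 2 → 2.5 → 3.2 → 4 → 5 → 6 → 8 → 10 → 13 — count the steps: 14 third-stops = 4 2/3 stops.

4 2/3 stops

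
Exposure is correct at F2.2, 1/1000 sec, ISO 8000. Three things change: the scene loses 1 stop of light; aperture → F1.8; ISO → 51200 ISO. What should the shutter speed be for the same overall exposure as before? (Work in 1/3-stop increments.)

Scene light: 1 stop darker.
Aperture: f/2.2 → f/2 → f/1.8 — 2/3 stop opened up (brighter).
ISO: 8000 → 10000 → 12800 → 16000 → 20000 → 25600 → 32000 → 40000 → 51200 — 2 2/3 stops raised (brighter).
Net so far: 2 1/3 stops brighter. Shutter speed: 1/1000 → 1/1250 → 1/1600 → 1/2000 → 1/2500 → 1/3200 → 1/4000 → 1/5000.

1/5000s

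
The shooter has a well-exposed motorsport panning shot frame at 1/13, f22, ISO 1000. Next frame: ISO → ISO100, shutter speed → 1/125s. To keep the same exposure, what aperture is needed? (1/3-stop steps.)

f/2.2

ISO: 1000 → 800 → 640 → 500 → 400 → 320 → 250 → 200 → 160 → 125 → 100 — 3 1/3 stops lower (darker).
Shutter speed: 1/13 → 1/15 → 1/20 → 1/25 → 1/30 → 1/40 → 1/50 → 1/60 → 1/80 → 1/100 → 1/125 — 3 1/3 stops shorter (darker).
Net change so far: 6 2/3 stops darker. Offset with the aperture: f/22 → f/20 → f/18 → f/16 → f/14 → f/13 → f/11 → f/10 → f/9 → f/8 → f/7.1 → f/6.3 → f/5.6 → f/5 → f/4.5 → f/4 → f/3.5 → f/3.2 → f/2.8 → f/2.5 → f/2.2.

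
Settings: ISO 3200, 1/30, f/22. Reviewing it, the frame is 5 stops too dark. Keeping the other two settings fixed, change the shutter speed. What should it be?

1 s

Underexposed by 5 stops → need 5 stops brighter.
Shutter speed: 1/30 → 1/15 → 1/8 → 1/4 → 1/2 → 1.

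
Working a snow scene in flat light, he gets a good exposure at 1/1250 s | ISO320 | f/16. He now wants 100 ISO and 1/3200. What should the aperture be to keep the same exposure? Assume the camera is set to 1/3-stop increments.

f/5.6

ISO: 320 → 250 → 200 → 160 → 125 → 100 — 1 2/3 stops dropped (darker).
Shutter speed: 1/1250 → 1/1600 → 1/2000 → 1/2500 → 1/3200 — 1 1/3 stops faster (darker).
Net change so far: 3 stops darker. Offset with the aperture: f/16 → f/14 → f/13 → f/11 → f/10 → f/9 → f/8 → f/7.1 → f/6.3 → f/5.6.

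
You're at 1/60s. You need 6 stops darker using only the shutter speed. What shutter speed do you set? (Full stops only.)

Shutter speed: 1/60 → 1/125 → 1/250 → 1/500 → 1/1000 → 1/2000 → 1/4000 — 6 stops faster (darker).

1/4000s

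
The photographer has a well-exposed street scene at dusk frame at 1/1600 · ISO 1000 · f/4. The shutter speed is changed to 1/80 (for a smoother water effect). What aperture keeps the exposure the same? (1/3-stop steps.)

f/18

Shutter speed: 1/1600 → 1/1250 → 1/1000 → 1/800 → 1/640 → 1/500 → 1/400 → 1/320 → 1/250 → 1/200 → 1/160 → 1/125 → 1/100 → 1/80 — 4 1/3 stops slower (brighter).
Need 4 1/3 stops darker from the aperture: f/4 → f/4.5 → f/5 → f/5.6 → f/6.3 → f/7.1 → f/8 → f/9 → f/10 → f/11 → f/13 → f/14 → f/16 → f/18.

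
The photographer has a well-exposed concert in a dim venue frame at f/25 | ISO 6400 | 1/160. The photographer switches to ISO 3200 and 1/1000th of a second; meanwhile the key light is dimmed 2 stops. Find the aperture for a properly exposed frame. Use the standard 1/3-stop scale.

f/3.5

Scene light: 2 stops darker.
ISO: 6400 → 5000 → 4000 → 3200 — 1 stop lower (darker).
Shutter speed: 1/160 → 1/200 → 1/250 → 1/320 → 1/400 → 1/500 → 1/640 → 1/800 → 1/1000 — 2 2/3 stops faster (darker).
Net so far: 5 2/3 stops darker. Aperture: f/25 → f/22 → f/20 → f/18 → f/16 → f/14 → f/13 → f/11 → f/10 → f/9 → f/8 → f/7.1 → f/6.3 → f/5.6 → f/5 → f/4.5 → f/4 → f/3.5.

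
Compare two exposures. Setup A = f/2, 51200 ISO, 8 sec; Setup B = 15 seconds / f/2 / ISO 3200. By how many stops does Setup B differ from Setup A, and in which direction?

Aperture: unchanged.
Shutter speed: 8 → 15 — 1 stop longer (brighter).
ISO: 51200 → 25600 → 12800 → 6400 → 3200 — 4 stops dropped (darker).
Net: +1 −4 = −3 stops.

3 stops darker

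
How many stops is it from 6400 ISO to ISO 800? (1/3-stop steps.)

6400 → 5000 → 4000 → 3200 → 2500 → 2000 → 1600 → 1250 → 1000 → 800 — count the steps: 9 third-stops = 3 stops.

3 stops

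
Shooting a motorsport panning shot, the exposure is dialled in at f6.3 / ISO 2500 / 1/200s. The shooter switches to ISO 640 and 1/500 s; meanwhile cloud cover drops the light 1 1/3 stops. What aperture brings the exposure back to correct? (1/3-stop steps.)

f/1.2

Scene light: 1 1/3 stops darker.
ISO: 2500 → 2000 → 1600 → 1250 → 1000 → 800 → 640 — 2 stops dropped (darker).
Shutter speed: 1/200 → 1/250 → 1/320 → 1/400 → 1/500 — 1 1/3 stops faster (darker).
Net so far: 4 2/3 stops darker. Aperture: f/6.3 → f/5.6 → f/5 → f/4.5 → f/4 → f/3.5 → f/3.2 → f/2.8 → f/2.5 → f/2.2 → f/2 → f/1.8 → f/1.6 → f/1.4 → f/1.2.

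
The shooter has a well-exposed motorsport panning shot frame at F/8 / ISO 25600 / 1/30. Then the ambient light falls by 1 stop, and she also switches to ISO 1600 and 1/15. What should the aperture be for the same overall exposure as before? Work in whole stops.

Scene light: 1 stop darker.
ISO: 25600 → 12800 → 6400 → 3200 → 1600 — 4 stops lower (darker).
Shutter speed: 1/30 → 1/15 — 1 stop longer (brighter).
Net so far: 4 stops darker. Aperture: f/8 → f/5.6 → f/4 → f/2.8 → f/2.

f/2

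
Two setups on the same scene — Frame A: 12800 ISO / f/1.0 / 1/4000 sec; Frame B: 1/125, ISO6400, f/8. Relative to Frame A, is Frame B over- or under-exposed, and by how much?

2 stops darker

Aperture: f/1.0 → f/1.4 → f/2 → f/2.8 → f/4 → f/5.6 → f/8 — 6 stops narrower (darker).
Shutter speed: 1/4000 → 1/2000 → 1/1000 → 1/500 → 1/250 → 1/125 — 5 stops slower (brighter).
ISO: 12800 → 6400 — 1 stop lower (darker).
Net: −6 +5 −1 = −2 stops.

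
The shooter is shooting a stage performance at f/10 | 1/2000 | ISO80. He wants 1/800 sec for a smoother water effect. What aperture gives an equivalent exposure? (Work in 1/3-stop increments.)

Shutter speed: 1/2000 → 1/1600 → 1/1250 → 1/1000 → 1/800 — 1 1/3 stops longer (brighter).
Need 1 1/3 stops darker from the aperture: f/10 → f/11 → f/13 → f/14 → f/16.

f/16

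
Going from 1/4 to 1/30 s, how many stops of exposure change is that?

1/4 → 1/8 → 1/15 → 1/30 — count the steps: 3 stops.

3 stops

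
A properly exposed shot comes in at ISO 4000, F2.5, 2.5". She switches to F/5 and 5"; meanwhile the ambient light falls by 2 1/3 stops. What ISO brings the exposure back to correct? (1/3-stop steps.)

Scene light: 2 1/3 stops darker.
Aperture: f/2.5 → f/2.8 → f/3.2 → f/3.5 → f/4 → f/4.5 → f/5 — 2 stops stopped down (darker).
Shutter speed: 2.5 → 3.2 → 4 → 5 — 1 stop longer (brighter).
Net so far: 3 1/3 stops darker. ISO: 4000 → 5000 → 6400 → 8000 → 10000 → 12800 → 16000 → 20000 → 25600 → 32000 → 40000.

ISO 40000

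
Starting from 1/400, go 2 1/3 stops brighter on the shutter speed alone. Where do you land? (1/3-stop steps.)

Shutter speed: 1/400 → 1/320 → 1/250 → 1/200 → 1/160 → 1/125 → 1/100 → 1/80 — 2 1/3 stops longer (brighter).

1/80s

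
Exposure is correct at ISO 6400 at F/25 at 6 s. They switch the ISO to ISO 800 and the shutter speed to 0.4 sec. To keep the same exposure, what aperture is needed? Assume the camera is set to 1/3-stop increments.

ISO: 6400 → 5000 → 4000 → 3200 → 2500 → 2000 → 1600 → 1250 → 1000 → 800 — 3 stops dropped (darker).
Shutter speed: 6 → 5 → 4 → 3.2 → 2.5 → 2 → 1.6 → 1.3 → 1 → 0.8 → 0.6 → 0.5 → 0.4 — 4 stops faster (darker).
Net change so far: 7 stops darker. Offset with the aperture: f/25 → f/22 → f/20 → f/18 → f/16 → f/14 → f/13 → f/11 → f/10 → f/9 → f/8 → f/7.1 → f/6.3 → f/5.6 → f/5 → f/4.5 → f/4 → f/3.5 → f/3.2 → f/2.8 → f/2.5 → f/2.2.

f/2.2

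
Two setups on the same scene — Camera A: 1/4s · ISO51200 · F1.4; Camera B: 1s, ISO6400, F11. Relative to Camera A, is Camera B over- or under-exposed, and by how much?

7 stops darker

Aperture: f/1.4 → f/2 → f/2.8 → f/4 → f/5.6 → f/8 → f/11 — 6 stops stopped down (darker).
Shutter speed: 1/4 → 1/2 → 1 — 2 stops longer (brighter).
ISO: 51200 → 25600 → 12800 → 6400 — 3 stops lower (darker).
Net: −6 +2 −3 = −7 stops.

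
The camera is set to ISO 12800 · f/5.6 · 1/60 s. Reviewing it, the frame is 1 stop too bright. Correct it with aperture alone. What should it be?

Overexposed by 1 stop → need 1 stop darker.
Aperture: f/5.6 → f/8.

f/8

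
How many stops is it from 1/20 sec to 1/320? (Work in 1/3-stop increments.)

1/20 → 1/25 → 1/30 → 1/40 → 1/50 → 1/60 → 1/80 → 1/100 → 1/125 → 1/160 → 1/200 → 1/250 → 1/320 — count the steps: 12 third-stops = 4 stops.

4 stops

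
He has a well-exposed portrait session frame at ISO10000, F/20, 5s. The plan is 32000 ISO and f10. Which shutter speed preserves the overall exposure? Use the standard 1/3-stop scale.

0.4 s

ISO: 10000 → 12800 → 16000 → 20000 → 25600 → 32000 — 1 2/3 stops raised (brighter).
Aperture: f/20 → f/18 → f/16 → f/14 → f/13 → f/11 → f/10 — 2 stops opened up (brighter).
Net change so far: 3 2/3 stops brighter. Offset with the shutter speed: 5 → 4 → 3.2 → 2.5 → 2 → 1.6 → 1.3 → 1 → 0.8 → 0.6 → 0.5 → 0.4.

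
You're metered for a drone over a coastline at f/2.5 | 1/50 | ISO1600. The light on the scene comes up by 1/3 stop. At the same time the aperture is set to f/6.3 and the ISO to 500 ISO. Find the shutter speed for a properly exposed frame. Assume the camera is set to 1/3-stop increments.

0.3 s

Scene light: 1/3 stop brighter.
Aperture: f/2.5 → f/2.8 → f/3.2 → f/3.5 → f/4 → f/4.5 → f/5 → f/5.6 → f/6.3 — 2 2/3 stops smaller aperture (darker).
ISO: 1600 → 1250 → 1000 → 800 → 640 → 500 — 1 2/3 stops dropped (darker).
Net so far: 4 stops darker. Shutter speed: 1/50 → 1/40 → 1/30 → 1/25 → 1/20 → 1/15 → 1/13 → 1/10 → 1/8 → 1/6 → 1/5 → 1/4 → 0.3.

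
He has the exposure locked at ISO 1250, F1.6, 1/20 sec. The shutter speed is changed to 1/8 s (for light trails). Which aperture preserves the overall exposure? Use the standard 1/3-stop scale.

Shutter speed: 1/20 → 1/15 → 1/13 → 1/10 → 1/8 — 1 1/3 stops slower (brighter).
Need 1 1/3 stops darker from the aperture: f/1.6 → f/1.8 → f/2 → f/2.2 → f/2.5.

f/2.5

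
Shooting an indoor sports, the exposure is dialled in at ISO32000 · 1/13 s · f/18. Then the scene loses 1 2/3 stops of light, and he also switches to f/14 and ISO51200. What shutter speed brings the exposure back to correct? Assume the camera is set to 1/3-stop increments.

1/10s

Scene light: 1 2/3 stops darker.
Aperture: f/18 → f/16 → f/14 — 2/3 stop wider (brighter).
ISO: 32000 → 40000 → 51200 — 2/3 stop raised (brighter).
Net so far: 1/3 stop darker. Shutter speed: 1/13 → 1/10.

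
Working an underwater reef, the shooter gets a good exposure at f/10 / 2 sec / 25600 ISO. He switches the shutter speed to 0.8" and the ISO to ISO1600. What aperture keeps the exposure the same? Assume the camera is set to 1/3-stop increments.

f/1.6

Shutter speed: 2 → 1.6 → 1.3 → 1 → 0.8 — 1 1/3 stops shorter (darker).
ISO: 25600 → 20000 → 16000 → 12800 → 10000 → 8000 → 6400 → 5000 → 4000 → 3200 → 2500 → 2000 → 1600 — 4 stops lower (darker).
Net change so far: 5 1/3 stops darker. Offset with the aperture: f/10 → f/9 → f/8 → f/7.1 → f/6.3 → f/5.6 → f/5 → f/4.5 → f/4 → f/3.5 → f/3.2 → f/2.8 → f/2.5 → f/2.2 → f/2 → f/1.8 → f/1.6.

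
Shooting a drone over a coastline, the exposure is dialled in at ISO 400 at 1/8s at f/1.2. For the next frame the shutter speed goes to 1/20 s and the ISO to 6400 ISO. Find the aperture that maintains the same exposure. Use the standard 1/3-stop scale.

Shutter speed: 1/8 → 1/10 → 1/13 → 1/15 → 1/20 — 1 1/3 stops shorter (darker).
ISO: 400 → 500 → 640 → 800 → 1000 → 1250 → 1600 → 2000 → 2500 → 3200 → 4000 → 5000 → 6400 — 4 stops higher (brighter).
Net change so far: 2 2/3 stops brighter. Offset with the aperture: f/1.2 → f/1.4 → f/1.6 → f/1.8 → f/2 → f/2.2 → f/2.5 → f/2.8 → f/3.2.

f/3.2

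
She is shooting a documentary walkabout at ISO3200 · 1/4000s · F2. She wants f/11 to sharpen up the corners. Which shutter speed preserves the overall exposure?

1/125s

Aperture: f/2 → f/2.8 → f/4 → f/5.6 → f/8 → f/11 — 5 stops stopped down (darker).
Need 5 stops brighter from the shutter speed: 1/4000 → 1/2000 → 1/1000 → 1/500 → 1/250 → 1/125.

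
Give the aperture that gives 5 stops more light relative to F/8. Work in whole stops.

f/1.4

Aperture: f/8 → f/5.6 → f/4 → f/2.8 → f/2 → f/1.4 — 5 stops wider (brighter).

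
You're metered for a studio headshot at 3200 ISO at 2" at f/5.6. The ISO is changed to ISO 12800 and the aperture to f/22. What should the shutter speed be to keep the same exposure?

ISO: 3200 → 6400 → 12800 — 2 stops raised (brighter).
Aperture: f/5.6 → f/8 → f/11 → f/16 → f/22 — 4 stops narrower (darker).
Net change so far: 2 stops darker. Offset with the shutter speed: 2 → 4 → 8.

8 s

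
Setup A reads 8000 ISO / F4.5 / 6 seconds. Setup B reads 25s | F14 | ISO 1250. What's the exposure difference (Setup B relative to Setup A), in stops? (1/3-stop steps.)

4 stops darker

Aperture: f/4.5 → f/5 → f/5.6 → f/6.3 → f/7.1 → f/8 → f/9 → f/10 → f/11 → f/13 → f/14 — 3 1/3 stops smaller aperture (darker).
Shutter speed: 6 → 8 → 10 → 13 → 15 → 20 → 25 — 2 stops slower (brighter).
ISO: 8000 → 6400 → 5000 → 4000 → 3200 → 2500 → 2000 → 1600 → 1250 — 2 2/3 stops dropped (darker).
Net: −3 1/3 +2 −2 2/3 = −4 stops.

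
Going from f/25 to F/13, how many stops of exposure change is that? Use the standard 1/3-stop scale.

2 stops

f/25 → f/22 → f/20 → f/18 → f/16 → f/14 → f/13 — count the steps: 6 third-stops = 2 stops.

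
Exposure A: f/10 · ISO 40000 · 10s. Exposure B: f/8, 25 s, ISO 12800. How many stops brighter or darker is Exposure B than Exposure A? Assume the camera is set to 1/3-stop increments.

1/3 stop brighter

Aperture: f/10 → f/9 → f/8 — 2/3 stop opened up (brighter).
Shutter speed: 10 → 13 → 15 → 20 → 25 — 1 1/3 stops slower (brighter).
ISO: 40000 → 32000 → 25600 → 20000 → 16000 → 12800 — 1 2/3 stops dropped (darker).
Net: +2/3 +1 1/3 −1 2/3 = +1/3 stops.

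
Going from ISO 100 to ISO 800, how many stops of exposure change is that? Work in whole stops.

100 → 200 → 400 → 800 — count the steps: 3 stops.

3 stops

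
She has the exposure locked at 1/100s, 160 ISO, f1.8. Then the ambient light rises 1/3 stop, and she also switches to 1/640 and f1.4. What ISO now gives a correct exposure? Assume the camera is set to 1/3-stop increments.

ISO 500

Scene light: 1/3 stop brighter.
Shutter speed: 1/100 → 1/125 → 1/160 → 1/200 → 1/250 → 1/320 → 1/400 → 1/500 → 1/640 — 2 2/3 stops shorter (darker).
Aperture: f/1.8 → f/1.6 → f/1.4 — 2/3 stop larger aperture (brighter).
Net so far: 1 2/3 stops darker. ISO: 160 → 200 → 250 → 320 → 400 → 500.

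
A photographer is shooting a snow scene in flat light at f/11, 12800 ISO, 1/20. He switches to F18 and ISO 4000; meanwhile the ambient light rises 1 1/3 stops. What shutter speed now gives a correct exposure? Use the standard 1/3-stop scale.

1/6s

Scene light: 1 1/3 stops brighter.
Aperture: f/11 → f/13 → f/14 → f/16 → f/18 — 1 1/3 stops narrower (darker).
ISO: 12800 → 10000 → 8000 → 6400 → 5000 → 4000 — 1 2/3 stops lower (darker).
Net so far: 1 2/3 stops darker. Shutter speed: 1/20 → 1/15 → 1/13 → 1/10 → 1/8 → 1/6.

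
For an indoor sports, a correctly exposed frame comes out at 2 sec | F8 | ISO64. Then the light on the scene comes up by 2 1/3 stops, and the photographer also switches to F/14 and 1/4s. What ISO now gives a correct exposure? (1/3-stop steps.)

ISO 320

Scene light: 2 1/3 stops brighter.
Aperture: f/8 → f/9 → f/10 → f/11 → f/13 → f/14 — 1 2/3 stops stopped down (darker).
Shutter speed: 2 → 1.6 → 1.3 → 1 → 0.8 → 0.6 → 0.5 → 0.4 → 0.3 → 1/4 — 3 stops faster (darker).
Net so far: 2 1/3 stops darker. ISO: 64 → 80 → 100 → 125 → 160 → 200 → 250 → 320.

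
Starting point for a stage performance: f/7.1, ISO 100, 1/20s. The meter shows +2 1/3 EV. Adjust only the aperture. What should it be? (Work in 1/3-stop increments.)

Overexposed by 2 1/3 stops → need 2 1/3 stops darker.
Aperture: f/7.1 → f/8 → f/9 → f/10 → f/11 → f/13 → f/14 → f/16.

f/16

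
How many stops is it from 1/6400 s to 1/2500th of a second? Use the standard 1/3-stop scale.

1/6400 → 1/5000 → 1/4000 → 1/3200 → 1/2500 — count the steps: 4 third-stops = 1 1/3 stops.

1 1/3 stops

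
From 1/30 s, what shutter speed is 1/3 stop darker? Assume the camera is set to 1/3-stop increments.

1/40s

Shutter speed: 1/30 → 1/40 — 1/3 stop shorter (darker).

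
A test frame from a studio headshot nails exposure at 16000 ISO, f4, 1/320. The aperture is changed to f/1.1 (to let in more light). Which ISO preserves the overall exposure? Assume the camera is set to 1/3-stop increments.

ISO 1250

Aperture: f/4 → f/3.5 → f/3.2 → f/2.8 → f/2.5 → f/2.2 → f/2 → f/1.8 → f/1.6 → f/1.4 → f/1.2 → f/1.1 — 3 2/3 stops larger aperture (brighter).
Need 3 2/3 stops darker from the ISO: 16000 → 12800 → 10000 → 8000 → 6400 → 5000 → 4000 → 3200 → 2500 → 2000 → 1600 → 1250.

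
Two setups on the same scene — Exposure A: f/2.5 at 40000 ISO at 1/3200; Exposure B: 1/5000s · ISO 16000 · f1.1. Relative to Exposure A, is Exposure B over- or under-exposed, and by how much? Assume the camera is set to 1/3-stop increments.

1/3 stop brighter

Aperture: f/2.5 → f/2.2 → f/2 → f/1.8 → f/1.6 → f/1.4 → f/1.2 → f/1.1 — 2 1/3 stops larger aperture (brighter).
Shutter speed: 1/3200 → 1/4000 → 1/5000 — 2/3 stop shorter (darker).
ISO: 40000 → 32000 → 25600 → 20000 → 16000 — 1 1/3 stops dropped (darker).
Net: +2 1/3 −2/3 −1 1/3 = +1/3 stops.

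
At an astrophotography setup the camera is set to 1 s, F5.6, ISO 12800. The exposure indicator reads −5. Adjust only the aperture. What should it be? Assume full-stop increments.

Underexposed by 5 stops → need 5 stops brighter.
Aperture: f/5.6 → f/4 → f/2.8 → f/2 → f/1.4 → f/1.0.

f/1.0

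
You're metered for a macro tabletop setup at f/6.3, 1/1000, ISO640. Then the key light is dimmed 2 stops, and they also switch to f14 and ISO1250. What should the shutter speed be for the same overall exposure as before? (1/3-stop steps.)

Scene light: 2 stops darker.
Aperture: f/6.3 → f/7.1 → f/8 → f/9 → f/10 → f/11 → f/13 → f/14 — 2 1/3 stops stopped down (darker).
ISO: 640 → 800 → 1000 → 1250 — 1 stop raised (brighter).
Net so far: 3 1/3 stops darker. Shutter speed: 1/1000 → 1/800 → 1/640 → 1/500 → 1/400 → 1/320 → 1/250 → 1/200 → 1/160 → 1/125 → 1/100.

1/100s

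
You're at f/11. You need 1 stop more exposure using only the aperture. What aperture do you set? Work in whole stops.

f/8

Aperture: f/11 → f/8 — 1 stop larger aperture (brighter).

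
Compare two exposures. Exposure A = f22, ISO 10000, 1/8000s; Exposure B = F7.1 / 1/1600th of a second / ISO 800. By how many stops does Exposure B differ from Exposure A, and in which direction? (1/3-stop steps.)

Aperture: f/22 → f/20 → f/18 → f/16 → f/14 → f/13 → f/11 → f/10 → f/9 → f/8 → f/7.1 — 3 1/3 stops larger aperture (brighter).
Shutter speed: 1/8000 → 1/6400 → 1/5000 → 1/4000 → 1/3200 → 1/2500 → 1/2000 → 1/1600 — 2 1/3 stops longer (brighter).
ISO: 10000 → 8000 → 6400 → 5000 → 4000 → 3200 → 2500 → 2000 → 1600 → 1250 → 1000 → 800 — 3 2/3 stops lower (darker).
Net: +3 1/3 +2 1/3 −3 2/3 = +2 stops.

2 stops brighter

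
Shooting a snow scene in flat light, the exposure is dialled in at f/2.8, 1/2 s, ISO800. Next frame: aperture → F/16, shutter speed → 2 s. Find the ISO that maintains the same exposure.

Aperture: f/2.8 → f/4 → f/5.6 → f/8 → f/11 → f/16 — 5 stops smaller aperture (darker).
Shutter speed: 1/2 → 1 → 2 — 2 stops longer (brighter).
Net change so far: 3 stops darker. Offset with the ISO: 800 → 1600 → 3200 → 6400.

ISO 6400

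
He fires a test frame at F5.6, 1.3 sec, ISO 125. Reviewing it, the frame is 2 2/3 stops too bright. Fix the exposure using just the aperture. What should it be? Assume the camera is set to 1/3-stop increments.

f/14

Overexposed by 2 2/3 stops → need 2 2/3 stops darker.
Aperture: f/5.6 → f/6.3 → f/7.1 → f/8 → f/9 → f/10 → f/11 → f/13 → f/14.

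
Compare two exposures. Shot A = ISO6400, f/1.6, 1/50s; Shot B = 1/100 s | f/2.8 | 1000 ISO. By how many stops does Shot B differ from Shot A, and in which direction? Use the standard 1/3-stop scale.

5 1/3 stops darker

Aperture: f/1.6 → f/1.8 → f/2 → f/2.2 → f/2.5 → f/2.8 — 1 2/3 stops smaller aperture (darker).
Shutter speed: 1/50 → 1/60 → 1/80 → 1/100 — 1 stop faster (darker).
ISO: 6400 → 5000 → 4000 → 3200 → 2500 → 2000 → 1600 → 1250 → 1000 — 2 2/3 stops dropped (darker).
Net: −1 2/3 −1 −2 2/3 = −5 1/3 stops.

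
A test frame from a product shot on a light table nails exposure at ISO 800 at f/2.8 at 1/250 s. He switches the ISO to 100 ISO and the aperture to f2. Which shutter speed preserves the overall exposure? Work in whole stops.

1/60s

ISO: 800 → 400 → 200 → 100 — 3 stops lower (darker).
Aperture: f/2.8 → f/2 — 1 stop wider (brighter).
Net change so far: 2 stops darker. Offset with the shutter speed: 1/250 → 1/125 → 1/60.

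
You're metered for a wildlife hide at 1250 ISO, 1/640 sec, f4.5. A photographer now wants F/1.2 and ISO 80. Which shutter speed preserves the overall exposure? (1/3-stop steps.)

1/500s

Aperture: f/4.5 → f/4 → f/3.5 → f/3.2 → f/2.8 → f/2.5 → f/2.2 → f/2 → f/1.8 → f/1.6 → f/1.4 → f/1.2 — 3 2/3 stops wider (brighter).
ISO: 1250 → 1000 → 800 → 640 → 500 → 400 → 320 → 250 → 200 → 160 → 125 → 100 → 80 — 4 stops dropped (darker).
Net change so far: 1/3 stop darker. Offset with the shutter speed: 1/640 → 1/500.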